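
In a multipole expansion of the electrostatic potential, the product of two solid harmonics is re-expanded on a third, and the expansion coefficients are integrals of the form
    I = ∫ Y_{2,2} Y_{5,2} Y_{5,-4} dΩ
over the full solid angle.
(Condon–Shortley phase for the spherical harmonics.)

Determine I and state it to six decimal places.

Rules hold: Σm=0, L=12 even, 3≤5≤7.
N = 5·11·11 = 605
Δ = 2!·2!·8!/13! = 1/38610
Racah Σ t=0..2: t=0:+1/2880 t=1:−1/576 t=2:+1/2880 = -1/960
⇒ 3j(2 5 5; 0 0 0)² = 10/429, sgn +1
Racah Σ t=0..0: t=0:+1/20160 = 1/20160
⇒ 3j(2 5 5; 2 2 -4)² = 12/715, sgn -1
4πI² = N·(3j₀)²·(3jₘ)² = 40/169
I = -1·√(0.236686/4π) = -0.13724032

-0.137240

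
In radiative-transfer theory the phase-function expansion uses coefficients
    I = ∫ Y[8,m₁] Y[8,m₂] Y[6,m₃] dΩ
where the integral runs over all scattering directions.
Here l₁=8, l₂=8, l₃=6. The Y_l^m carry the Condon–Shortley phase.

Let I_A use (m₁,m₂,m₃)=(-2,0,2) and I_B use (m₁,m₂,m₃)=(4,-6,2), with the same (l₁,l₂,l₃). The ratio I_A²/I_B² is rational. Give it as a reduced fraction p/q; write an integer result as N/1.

39/40

Same 8,8,6: normalisation and zero-m 3j drop out of the ratio.
A: Δ: 10! 6! 6! / 23! → 1/13742520792; sum: t=4:+1/597196800 t=5:−1/62208000 t=6:+1/39813120 t=7:−1/130636800 t=8:+1/2786918400 = 143/41803776000; 3j²(8 8 6; -2 0 2) = Δ·Π!·Σ² = 26/7429  (sign +1)
B: Δ: 10! 6! 6! / 23! → 1/13742520792; sum: t=0:+1/8360755200 t=1:−1/1567641600 t=2:+1/2786918400 = -1/6270566400; 3j²(8 8 6; 4 -6 2) = Δ·Π!·Σ² = 80/22287  (sign -1)
I_A²/I_B² = (26/7429)/(80/22287) = 39/40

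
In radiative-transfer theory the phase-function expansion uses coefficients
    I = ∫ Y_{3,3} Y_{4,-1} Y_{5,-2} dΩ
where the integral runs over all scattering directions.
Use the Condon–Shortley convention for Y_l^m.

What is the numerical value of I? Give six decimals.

-0.179179

Rules hold: Σm=0, L=12 even, 1≤5≤7.
N = 7·9·11 = 693
Δ = 2!·4!·6!/13! = 1/180180
Racah Σ t=0..2: t=0:+1/576 t=1:−1/144 t=2:+1/576 = -1/288
⇒ 3j(3 4 5; 0 0 0)² = 20/1001, sgn +1
Racah Σ t=0..0: t=0:+1/1728 = 1/1728
⇒ 3j(3 4 5; 3 -1 -2)² = 25/858, sgn -1
4πI² = N·(3j₀)²·(3jₘ)² = 750/1859
I = -1·√(0.403443/4π) = -0.17917854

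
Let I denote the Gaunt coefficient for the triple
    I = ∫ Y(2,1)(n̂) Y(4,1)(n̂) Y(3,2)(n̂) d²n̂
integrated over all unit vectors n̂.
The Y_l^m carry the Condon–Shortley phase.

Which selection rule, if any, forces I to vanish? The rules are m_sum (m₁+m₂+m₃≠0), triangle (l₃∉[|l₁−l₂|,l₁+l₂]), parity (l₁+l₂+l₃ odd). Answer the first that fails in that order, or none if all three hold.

m_sum

m₁+m₂+m₃ = 1 + 1 + 2 = 4  ✗
triangle: |2−4|=2 ≤ l₃=3 ≤ 2+4=6
parity: l₁+l₂+l₃ = 9 is odd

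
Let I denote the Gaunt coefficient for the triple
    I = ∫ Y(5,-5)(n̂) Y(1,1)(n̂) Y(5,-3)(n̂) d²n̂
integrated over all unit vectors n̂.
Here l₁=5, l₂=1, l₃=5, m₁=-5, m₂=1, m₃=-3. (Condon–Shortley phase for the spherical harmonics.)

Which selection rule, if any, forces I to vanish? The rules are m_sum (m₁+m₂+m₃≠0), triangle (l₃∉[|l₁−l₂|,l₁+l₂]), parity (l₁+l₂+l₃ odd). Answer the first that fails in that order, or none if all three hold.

azimuthal sum: -5 + 1 − 3 = -7  ✗
4 ≤ 5 ≤ 6 (triangle on l)
L = 5 + 1 + 5 = 11 (odd)

m_sum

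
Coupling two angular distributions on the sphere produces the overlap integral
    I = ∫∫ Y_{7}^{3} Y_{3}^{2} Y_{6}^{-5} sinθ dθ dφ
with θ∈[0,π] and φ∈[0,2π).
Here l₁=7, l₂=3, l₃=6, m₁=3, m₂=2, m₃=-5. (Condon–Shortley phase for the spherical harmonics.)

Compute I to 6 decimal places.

Checks pass: Σm=0; 16 even; l₃=6∈[4,10].
(2·7+1)(2·3+1)(2·6+1) = 1365
Δ: 4! 10! 2! / 17! → 1/2042040
sum: t=1:−1/207360 t=2:+1/57600 t=3:−1/207360 = 1/129600
3j²(7 3 6; 0 0 0) = Δ·Π!·Σ² = 168/12155  (sign +1)
sum: t=3:−1/4354560 t=4:+1/87091200 = -19/87091200
3j²(7 3 6; 3 2 -5) = Δ·Π!·Σ² = 361/37128  (sign +1)
combine: 4πI² = 1365·168/12155·361/37128 = 7581/41327
take √, sign +1: I = 0.12082071

0.120821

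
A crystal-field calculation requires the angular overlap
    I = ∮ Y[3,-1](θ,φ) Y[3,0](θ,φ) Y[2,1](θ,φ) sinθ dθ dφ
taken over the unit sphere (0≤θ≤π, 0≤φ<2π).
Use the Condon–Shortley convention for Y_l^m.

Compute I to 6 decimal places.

-0.059471

Rules hold: Σm=0, L=8 even, 0≤2≤6.
N = 7·7·5 = 245
Δ = 4!·2!·2!/9! = 1/3780
Racah Σ t=1..3: t=1:−1/24 t=2:+1/4 t=3:−1/24 = 1/6
⇒ 3j(3 3 2; 0 0 0)² = 4/105, sgn +1
Racah Σ t=2..3: t=2:+1/8 t=3:−1/12 = 1/24
⇒ 3j(3 3 2; -1 0 1)² = 1/210, sgn -1
4πI² = N·(3j₀)²·(3jₘ)² = 2/45
I = -1·√(0.0444444/4π) = -0.05947080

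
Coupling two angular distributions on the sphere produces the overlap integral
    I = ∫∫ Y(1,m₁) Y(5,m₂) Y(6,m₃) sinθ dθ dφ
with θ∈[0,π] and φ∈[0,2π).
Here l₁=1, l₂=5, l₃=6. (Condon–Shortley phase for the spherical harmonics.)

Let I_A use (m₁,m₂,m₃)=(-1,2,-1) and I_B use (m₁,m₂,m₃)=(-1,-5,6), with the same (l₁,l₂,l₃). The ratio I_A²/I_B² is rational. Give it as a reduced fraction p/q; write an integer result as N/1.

5/33

Shared (l₁,l₂,l₃)=(1,5,6): N and (l;000)² cancel in I_A²/I_B².
A: Δ = 0!·2!·10!/13! = 1/858; Racah Σ t=0..0: t=0:+1/60480 = 1/60480; ⇒ 3j(1 5 6; -1 2 -1)² = 5/429, sgn -1
B: Δ = 0!·2!·10!/13! = 1/858; Racah Σ t=0..0: t=0:+1/7257600 = 1/7257600; ⇒ 3j(1 5 6; -1 -5 6)² = 1/13, sgn +1
I_A²/I_B² = (5/429)/(1/13) = 5/33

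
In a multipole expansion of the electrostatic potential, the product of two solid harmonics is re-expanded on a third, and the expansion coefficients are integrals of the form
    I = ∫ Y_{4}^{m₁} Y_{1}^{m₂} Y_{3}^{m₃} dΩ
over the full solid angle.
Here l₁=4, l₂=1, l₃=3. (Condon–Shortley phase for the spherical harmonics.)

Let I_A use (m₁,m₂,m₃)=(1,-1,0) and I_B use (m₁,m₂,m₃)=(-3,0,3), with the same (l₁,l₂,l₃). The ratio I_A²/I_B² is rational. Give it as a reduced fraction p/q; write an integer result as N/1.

l's match ⇒ only the (l;m) 3-j factors differ between A and B.
A: triangle coeff Δ(4,1,3) = 1/252; Σ_t [0,0]: t=0:+1/72 = 1/72; (3j)²=5/126 [(4 1 3; 1 -1 0)], sign=-1
B: triangle coeff Δ(4,1,3) = 1/252; Σ_t [1,1]: t=1:−1/720 = -1/720; (3j)²=1/36 [(4 1 3; -3 0 3)], sign=-1
I_A²/I_B² = (5/126)/(1/36) = 10/7

10/7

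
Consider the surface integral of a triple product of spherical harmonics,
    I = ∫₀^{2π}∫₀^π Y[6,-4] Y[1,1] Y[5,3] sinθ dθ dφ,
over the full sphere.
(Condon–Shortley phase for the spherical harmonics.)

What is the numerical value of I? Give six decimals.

m-sum 0 ✓  L=12 even ✓  5≤5≤7 ✓
Π(2lᵢ+1) = 13×3×11 = 429
triangle coeff Δ(6,1,5) = 1/858
Σ_t [1,1]: t=1:−1/14400 = -1/14400
(3j)²=6/143 [(6 1 5; 0 0 0)], sign=+1
Σ_t [2,2]: t=2:+1/161280 = 1/161280
(3j)²=15/286 [(6 1 5; -4 1 3)], sign=+1
⇒ 4πI² = 135/143
I = (+1)√(135/143/(4π)) = 0.27409047

0.274090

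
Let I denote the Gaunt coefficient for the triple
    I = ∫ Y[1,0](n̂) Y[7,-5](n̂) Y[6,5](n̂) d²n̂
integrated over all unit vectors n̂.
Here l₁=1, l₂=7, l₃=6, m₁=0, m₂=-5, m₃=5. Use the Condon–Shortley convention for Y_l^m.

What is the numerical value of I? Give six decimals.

-0.171413

m-sum 0 ✓  L=14 even ✓  6≤6≤8 ✓
Π(2lᵢ+1) = 3×15×13 = 585
triangle coeff Δ(1,7,6) = 1/1365
Σ_t [1,1]: t=1:−1/518400 = -1/518400
(3j)²=7/195 [(1 7 6; 0 0 0)], sign=-1
Σ_t [1,1]: t=1:−1/39916800 = -1/39916800
(3j)²=8/455 [(1 7 6; 0 -5 5)], sign=+1
⇒ 4πI² = 24/65
I = (-1)√(24/65/(4π)) = -0.17141310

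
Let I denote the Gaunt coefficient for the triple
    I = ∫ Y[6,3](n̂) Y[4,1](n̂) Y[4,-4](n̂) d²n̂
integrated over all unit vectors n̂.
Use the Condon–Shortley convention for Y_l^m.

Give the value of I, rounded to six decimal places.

m-sum 0 ✓  L=14 even ✓  2≤4≤10 ✓
Π(2lᵢ+1) = 13×9×9 = 1053
triangle coeff Δ(6,4,4) = 1/1261260
Σ_t [2,4]: t=2:+1/4608 t=3:−1/1296 t=4:+1/4608 = -7/20736
(3j)²=20/1287 [(6 4 4; 0 0 0)], sign=-1
Σ_t [3,3]: t=3:−1/51840 = -1/51840
(3j)²=8/429 [(6 4 4; 3 1 -4)], sign=-1
⇒ 4πI² = 480/1573
I = (+1)√(480/1573/(4π)) = 0.15583009

0.155830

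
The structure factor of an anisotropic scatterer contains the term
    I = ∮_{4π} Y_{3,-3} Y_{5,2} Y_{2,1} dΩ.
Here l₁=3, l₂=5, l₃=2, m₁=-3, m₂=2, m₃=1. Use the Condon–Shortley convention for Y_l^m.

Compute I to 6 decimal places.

Checks pass: Σm=0; 10 even; l₃=2∈[2,8].
(2·3+1)(2·5+1)(2·2+1) = 385
Δ: 6! 0! 4! / 11! → 1/2310
sum: t=3:−1/144 = -1/144
3j²(3 5 2; 0 0 0) = Δ·Π!·Σ² = 10/231  (sign -1)
sum: t=6:+1/4320 = 1/4320
3j²(3 5 2; -3 2 1) = Δ·Π!·Σ² = 1/330  (sign -1)
combine: 4πI² = 385·10/231·1/330 = 5/99
take √, sign +1: I = 0.06339609

0.063396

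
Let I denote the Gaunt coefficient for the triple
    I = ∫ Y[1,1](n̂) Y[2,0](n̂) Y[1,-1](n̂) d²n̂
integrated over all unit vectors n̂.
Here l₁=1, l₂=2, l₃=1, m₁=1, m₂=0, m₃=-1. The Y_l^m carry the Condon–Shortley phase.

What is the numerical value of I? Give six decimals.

m-sum 0 ✓  L=4 even ✓  1≤1≤3 ✓
Π(2lᵢ+1) = 3×5×3 = 45
triangle coeff Δ(1,2,1) = 1/30
Σ_t [1,1]: t=1:−1/1 = -1/1
(3j)²=2/15 [(1 2 1; 0 0 0)], sign=+1
Σ_t [0,0]: t=0:+1/4 = 1/4
(3j)²=1/30 [(1 2 1; 1 0 -1)], sign=+1
⇒ 4πI² = 1/5
I = (+1)√(1/5/(4π)) = 0.12615663

0.126157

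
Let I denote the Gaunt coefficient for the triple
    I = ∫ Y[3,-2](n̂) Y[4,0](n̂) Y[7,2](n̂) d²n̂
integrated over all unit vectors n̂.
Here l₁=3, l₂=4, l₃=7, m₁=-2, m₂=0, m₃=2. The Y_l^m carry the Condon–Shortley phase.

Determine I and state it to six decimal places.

Checks pass: Σm=0; 14 even; l₃=7∈[1,7].
(2·3+1)(2·4+1)(2·7+1) = 945
Δ: 0! 6! 8! / 15! → 1/45045
sum: t=0:+1/20736 = 1/20736
3j²(3 4 7; 0 0 0) = Δ·Π!·Σ² = 35/1287  (sign -1)
sum: t=0:+1/69120 = 1/69120
3j²(3 4 7; -2 0 2) = Δ·Π!·Σ² = 2/143  (sign -1)
combine: 4πI² = 945·35/1287·2/143 = 7350/20449
take √, sign +1: I = 0.16912301

0.169123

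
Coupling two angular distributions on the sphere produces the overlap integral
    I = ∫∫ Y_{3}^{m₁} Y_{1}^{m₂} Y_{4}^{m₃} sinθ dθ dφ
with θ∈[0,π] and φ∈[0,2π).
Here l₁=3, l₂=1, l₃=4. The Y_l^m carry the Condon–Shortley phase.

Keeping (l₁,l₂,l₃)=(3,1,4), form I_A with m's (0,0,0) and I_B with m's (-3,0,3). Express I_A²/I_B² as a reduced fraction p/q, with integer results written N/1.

16/7

Same 3,1,4: normalisation and zero-m 3j drop out of the ratio.
A: Δ: 0! 6! 2! / 9! → 1/252; sum: t=0:+1/36 = 1/36; 3j²(3 1 4; 0 0 0) = Δ·Π!·Σ² = 4/63  (sign +1)
B: Δ: 0! 6! 2! / 9! → 1/252; sum: t=0:+1/720 = 1/720; 3j²(3 1 4; -3 0 3) = Δ·Π!·Σ² = 1/36  (sign -1)
I_A²/I_B² = (4/63)/(1/36) = 16/7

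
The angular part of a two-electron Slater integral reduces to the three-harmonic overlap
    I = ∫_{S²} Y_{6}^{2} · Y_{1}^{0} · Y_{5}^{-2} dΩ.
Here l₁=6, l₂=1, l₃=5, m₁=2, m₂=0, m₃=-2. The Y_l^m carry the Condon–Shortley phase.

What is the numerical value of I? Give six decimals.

0.231133

Checks pass: Σm=0; 12 even; l₃=5∈[5,7].
(2·6+1)(2·1+1)(2·5+1) = 429
Δ: 2! 10! 0! / 13! → 1/858
sum: t=1:−1/14400 = -1/14400
3j²(6 1 5; 0 0 0) = Δ·Π!·Σ² = 6/143  (sign +1)
sum: t=1:−1/30240 = -1/30240
3j²(6 1 5; 2 0 -2) = Δ·Π!·Σ² = 16/429  (sign +1)
combine: 4πI² = 429·6/143·16/429 = 96/143
take √, sign +1: I = 0.23113338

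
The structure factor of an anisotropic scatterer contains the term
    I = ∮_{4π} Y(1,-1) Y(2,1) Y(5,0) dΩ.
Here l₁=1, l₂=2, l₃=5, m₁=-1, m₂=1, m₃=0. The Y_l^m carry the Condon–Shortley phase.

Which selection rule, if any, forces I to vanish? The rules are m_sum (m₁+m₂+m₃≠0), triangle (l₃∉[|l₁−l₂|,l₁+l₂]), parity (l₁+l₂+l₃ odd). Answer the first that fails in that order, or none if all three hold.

triangle

Σmᵢ = 0  ✓
l₃∈[|l₁−l₂|,l₁+l₂]=[1,3], have l₃=5  ✗
Σlᵢ = 8 ⇒ even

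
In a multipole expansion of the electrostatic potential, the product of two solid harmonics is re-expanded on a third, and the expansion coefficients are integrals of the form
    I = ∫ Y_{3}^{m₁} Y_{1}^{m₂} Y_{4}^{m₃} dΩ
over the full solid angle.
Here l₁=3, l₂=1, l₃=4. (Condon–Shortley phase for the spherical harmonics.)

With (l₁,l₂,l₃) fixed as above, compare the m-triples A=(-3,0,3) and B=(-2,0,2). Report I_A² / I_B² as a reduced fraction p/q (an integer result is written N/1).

7/12

l's match ⇒ only the (l;m) 3-j factors differ between A and B.
A: triangle coeff Δ(3,1,4) = 1/252; Σ_t [0,0]: t=0:+1/720 = 1/720; (3j)²=1/36 [(3 1 4; -3 0 3)], sign=-1
B: triangle coeff Δ(3,1,4) = 1/252; Σ_t [0,0]: t=0:+1/120 = 1/120; (3j)²=1/21 [(3 1 4; -2 0 2)], sign=+1
I_A²/I_B² = (1/36)/(1/21) = 7/12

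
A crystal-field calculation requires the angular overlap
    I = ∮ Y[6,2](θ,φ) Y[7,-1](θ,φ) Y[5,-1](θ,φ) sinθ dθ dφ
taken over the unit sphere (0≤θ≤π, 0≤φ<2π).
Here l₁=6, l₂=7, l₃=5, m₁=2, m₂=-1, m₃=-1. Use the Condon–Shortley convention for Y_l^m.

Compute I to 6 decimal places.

Rules hold: Σm=0, L=18 even, 1≤5≤13.
N = 13·15·11 = 2145
Δ = 8!·4!·6!/19! = 1/174594420
Racah Σ t=2..6: t=2:+1/4147200 t=3:−1/207360 t=4:+1/82944 t=5:−1/207360 t=6:+1/4147200 = 1/345600
⇒ 3j(6 7 5; 0 0 0)² = 420/46189, sgn -1
Racah Σ t=0..4: t=0:+1/696729600 t=1:−1/3628800 t=2:+1/276480 t=3:−1/155520 t=4:+1/663552 = -367/232243200
⇒ 3j(6 7 5; 2 -1 -1)² = 134689/19399380, sgn -1
4πI² = N·(3j₀)²·(3jₘ)² = 2020335/14919047
I = +1·√(0.13542/4π) = 0.10380929

0.103809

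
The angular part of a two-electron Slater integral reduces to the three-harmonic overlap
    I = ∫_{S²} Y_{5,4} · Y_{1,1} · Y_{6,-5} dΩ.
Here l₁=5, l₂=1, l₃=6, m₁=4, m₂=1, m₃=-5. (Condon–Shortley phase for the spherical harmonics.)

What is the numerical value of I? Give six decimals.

-0.303018

Rules hold: Σm=0, L=12 even, 4≤6≤6.
N = 11·3·13 = 429
Δ = 0!·10!·2!/13! = 1/858
Racah Σ t=0..0: t=0:+1/14400 = 1/14400
⇒ 3j(5 1 6; 0 0 0)² = 6/143, sgn +1
Racah Σ t=0..0: t=0:+1/725760 = 1/725760
⇒ 3j(5 1 6; 4 1 -5)² = 5/78, sgn -1
4πI² = N·(3j₀)²·(3jₘ)² = 15/13
I = -1·√(1.15385/4π) = -0.30301841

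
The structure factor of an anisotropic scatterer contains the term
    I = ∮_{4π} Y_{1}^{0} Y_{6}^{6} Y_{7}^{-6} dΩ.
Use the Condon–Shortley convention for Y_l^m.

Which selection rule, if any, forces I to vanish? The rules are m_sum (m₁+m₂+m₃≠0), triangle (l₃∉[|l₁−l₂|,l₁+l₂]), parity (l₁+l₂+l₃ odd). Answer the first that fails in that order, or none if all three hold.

none

Σmᵢ = 0  ✓
l₃∈[|l₁−l₂|,l₁+l₂]=[5,7], have l₃=7  ✓
Σlᵢ = 14 ⇒ even  ✓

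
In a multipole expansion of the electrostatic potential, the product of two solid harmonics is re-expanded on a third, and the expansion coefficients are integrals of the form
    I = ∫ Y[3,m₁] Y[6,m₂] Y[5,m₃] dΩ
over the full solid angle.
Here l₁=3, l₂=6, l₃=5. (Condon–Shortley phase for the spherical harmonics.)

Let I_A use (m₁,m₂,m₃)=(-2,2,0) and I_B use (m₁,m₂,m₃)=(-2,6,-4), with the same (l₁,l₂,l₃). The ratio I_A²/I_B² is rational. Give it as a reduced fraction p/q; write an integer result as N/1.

l's match ⇒ only the (l;m) 3-j factors differ between A and B.
A: triangle coeff Δ(3,6,5) = 1/675675; Σ_t [3,4]: t=3:−1/8640 t=4:+1/13824 = -1/23040; (3j)²=2/429 [(3 6 5; -2 2 0)], sign=+1
B: triangle coeff Δ(3,6,5) = 1/675675; Σ_t [4,4]: t=4:+1/967680 = 1/967680; (3j)²=3/91 [(3 6 5; -2 6 -4)], sign=-1
I_A²/I_B² = (2/429)/(3/91) = 14/99

14/99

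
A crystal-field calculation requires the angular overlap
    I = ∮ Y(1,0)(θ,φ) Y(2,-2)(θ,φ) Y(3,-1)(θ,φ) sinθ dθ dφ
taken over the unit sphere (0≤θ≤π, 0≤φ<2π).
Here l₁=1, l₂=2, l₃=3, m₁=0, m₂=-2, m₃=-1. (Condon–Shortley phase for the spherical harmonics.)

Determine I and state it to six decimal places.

0.000000

0 − 2 − 1 = -3 ≠ 0: azimuthal integral kills it; I = 0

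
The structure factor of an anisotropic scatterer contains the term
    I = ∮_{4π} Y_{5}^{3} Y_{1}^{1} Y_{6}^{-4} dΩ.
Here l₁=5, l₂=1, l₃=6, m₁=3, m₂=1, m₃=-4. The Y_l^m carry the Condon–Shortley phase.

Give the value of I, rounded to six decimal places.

Rules hold: Σm=0, L=12 even, 4≤6≤6.
N = 11·3·13 = 429
Δ = 0!·10!·2!/13! = 1/858
Racah Σ t=0..0: t=0:+1/14400 = 1/14400
⇒ 3j(5 1 6; 0 0 0)² = 6/143, sgn +1
Racah Σ t=0..0: t=0:+1/161280 = 1/161280
⇒ 3j(5 1 6; 3 1 -4)² = 15/286, sgn +1
4πI² = N·(3j₀)²·(3jₘ)² = 135/143
I = +1·√(0.944056/4π) = 0.27409047

0.274090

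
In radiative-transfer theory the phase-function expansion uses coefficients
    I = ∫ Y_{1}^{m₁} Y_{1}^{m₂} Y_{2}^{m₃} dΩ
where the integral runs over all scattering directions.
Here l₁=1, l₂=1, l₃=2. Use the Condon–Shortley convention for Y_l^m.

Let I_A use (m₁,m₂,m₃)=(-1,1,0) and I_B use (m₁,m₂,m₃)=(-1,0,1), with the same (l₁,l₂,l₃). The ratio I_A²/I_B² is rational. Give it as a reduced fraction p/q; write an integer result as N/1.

l's match ⇒ only the (l;m) 3-j factors differ between A and B.
A: triangle coeff Δ(1,1,2) = 1/30; Σ_t [0,0]: t=0:+1/4 = 1/4; (3j)²=1/30 [(1 1 2; -1 1 0)], sign=+1
B: triangle coeff Δ(1,1,2) = 1/30; Σ_t [0,0]: t=0:+1/2 = 1/2; (3j)²=1/10 [(1 1 2; -1 0 1)], sign=-1
I_A²/I_B² = (1/30)/(1/10) = 1/3

1/3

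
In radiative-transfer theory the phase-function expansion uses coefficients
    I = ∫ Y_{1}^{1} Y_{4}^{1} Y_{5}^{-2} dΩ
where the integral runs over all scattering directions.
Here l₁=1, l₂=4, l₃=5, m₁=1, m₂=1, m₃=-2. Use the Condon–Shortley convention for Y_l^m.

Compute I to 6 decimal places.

Rules hold: Σm=0, L=10 even, 3≤5≤5.
N = 3·9·11 = 297
Δ = 0!·2!·8!/11! = 1/495
Racah Σ t=0..0: t=0:+1/576 = 1/576
⇒ 3j(1 4 5; 0 0 0)² = 5/99, sgn -1
Racah Σ t=0..0: t=0:+1/1440 = 1/1440
⇒ 3j(1 4 5; 1 1 -2)² = 7/165, sgn -1
4πI² = N·(3j₀)²·(3jₘ)² = 7/11
I = +1·√(0.636364/4π) = 0.22503380

0.225034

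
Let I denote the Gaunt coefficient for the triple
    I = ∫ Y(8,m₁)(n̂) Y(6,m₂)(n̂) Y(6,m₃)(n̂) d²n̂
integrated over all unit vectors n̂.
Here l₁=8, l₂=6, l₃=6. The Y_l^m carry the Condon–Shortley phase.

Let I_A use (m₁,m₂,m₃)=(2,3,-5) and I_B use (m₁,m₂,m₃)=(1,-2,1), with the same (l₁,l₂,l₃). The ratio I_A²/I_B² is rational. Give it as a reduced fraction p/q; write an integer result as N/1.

308/135

l's match ⇒ only the (l;m) 3-j factors differ between A and B.
A: triangle coeff Δ(8,6,6) = 1/1309458150; Σ_t [5,6]: t=5:−1/87091200 t=6:+1/348364800 = -1/116121600; (3j)²=54/4199 [(8 6 6; 2 3 -5)], sign=+1
B: triangle coeff Δ(8,6,6) = 1/1309458150; Σ_t [0,4]: t=0:+1/4877107200 t=1:−1/43545600 t=2:+1/4147200 t=3:−1/2488320 t=4:+1/9953280 = -1/12042240; (3j)²=3645/646646 [(8 6 6; 1 -2 1)], sign=+1
I_A²/I_B² = (54/4199)/(3645/646646) = 308/135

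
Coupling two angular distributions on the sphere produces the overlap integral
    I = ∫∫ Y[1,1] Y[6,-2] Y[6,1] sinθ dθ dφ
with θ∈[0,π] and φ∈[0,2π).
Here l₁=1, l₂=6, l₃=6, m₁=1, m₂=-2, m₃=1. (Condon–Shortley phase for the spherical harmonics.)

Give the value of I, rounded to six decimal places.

l₁+l₂+l₃=13 is odd: 3j(l;000)=0 ⇒ I=0

0.000000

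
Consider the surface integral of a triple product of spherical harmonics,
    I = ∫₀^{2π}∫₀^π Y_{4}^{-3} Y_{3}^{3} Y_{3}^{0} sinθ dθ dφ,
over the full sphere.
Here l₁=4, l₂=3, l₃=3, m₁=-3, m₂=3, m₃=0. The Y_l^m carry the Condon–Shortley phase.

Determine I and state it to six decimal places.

0.203551

m-sum 0 ✓  L=10 even ✓  1≤3≤7 ✓
Π(2lᵢ+1) = 9×7×7 = 441
triangle coeff Δ(4,3,3) = 1/34650
Σ_t [1,3]: t=1:−1/72 t=2:+1/16 t=3:−1/72 = 5/144
(3j)²=2/77 [(4 3 3; 0 0 0)], sign=-1
Σ_t [4,4]: t=4:+1/288 = 1/288
(3j)²=1/22 [(4 3 3; -3 3 0)], sign=-1
⇒ 4πI² = 63/121
I = (+1)√(63/121/(4π)) = 0.20355073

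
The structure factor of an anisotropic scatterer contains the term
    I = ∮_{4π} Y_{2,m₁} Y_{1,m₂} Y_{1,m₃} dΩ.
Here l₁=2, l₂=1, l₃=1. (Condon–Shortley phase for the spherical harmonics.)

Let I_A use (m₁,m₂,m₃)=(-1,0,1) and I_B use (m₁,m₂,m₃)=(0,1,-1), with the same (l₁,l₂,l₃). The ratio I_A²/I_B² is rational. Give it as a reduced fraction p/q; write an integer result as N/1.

l's match ⇒ only the (l;m) 3-j factors differ between A and B.
A: triangle coeff Δ(2,1,1) = 1/30; Σ_t [1,1]: t=1:−1/2 = -1/2; (3j)²=1/10 [(2 1 1; -1 0 1)], sign=-1
B: triangle coeff Δ(2,1,1) = 1/30; Σ_t [2,2]: t=2:+1/4 = 1/4; (3j)²=1/30 [(2 1 1; 0 1 -1)], sign=+1
I_A²/I_B² = (1/10)/(1/30) = 3/1

3/1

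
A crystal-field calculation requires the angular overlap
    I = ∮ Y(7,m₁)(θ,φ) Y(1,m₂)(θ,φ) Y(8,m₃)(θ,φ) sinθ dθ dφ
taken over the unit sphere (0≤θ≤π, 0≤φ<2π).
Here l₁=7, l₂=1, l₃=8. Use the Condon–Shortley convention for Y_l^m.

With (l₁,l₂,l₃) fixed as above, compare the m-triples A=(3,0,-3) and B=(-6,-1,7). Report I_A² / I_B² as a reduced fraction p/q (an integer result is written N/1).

Same 7,1,8: normalisation and zero-m 3j drop out of the ratio.
A: Δ: 0! 14! 2! / 17! → 1/2040; sum: t=0:+1/87091200 = 1/87091200; 3j²(7 1 8; 3 0 -3) = Δ·Π!·Σ² = 11/408  (sign -1)
B: Δ: 0! 14! 2! / 17! → 1/2040; sum: t=0:+1/12454041600 = 1/12454041600; 3j²(7 1 8; -6 -1 7) = Δ·Π!·Σ² = 7/136  (sign -1)
I_A²/I_B² = (11/408)/(7/136) = 11/21

11/21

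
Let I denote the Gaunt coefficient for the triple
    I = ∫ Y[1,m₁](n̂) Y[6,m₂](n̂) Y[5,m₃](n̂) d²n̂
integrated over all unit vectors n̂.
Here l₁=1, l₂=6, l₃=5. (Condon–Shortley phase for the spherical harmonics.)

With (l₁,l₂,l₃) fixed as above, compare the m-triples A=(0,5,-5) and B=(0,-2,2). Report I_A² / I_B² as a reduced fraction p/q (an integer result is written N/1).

Same 1,6,5: normalisation and zero-m 3j drop out of the ratio.
A: Δ: 2! 0! 10! / 13! → 1/858; sum: t=1:−1/3628800 = -1/3628800; 3j²(1 6 5; 0 5 -5) = Δ·Π!·Σ² = 1/78  (sign -1)
B: Δ: 2! 0! 10! / 13! → 1/858; sum: t=1:−1/30240 = -1/30240; 3j²(1 6 5; 0 -2 2) = Δ·Π!·Σ² = 16/429  (sign +1)
I_A²/I_B² = (1/78)/(16/429) = 11/32

11/32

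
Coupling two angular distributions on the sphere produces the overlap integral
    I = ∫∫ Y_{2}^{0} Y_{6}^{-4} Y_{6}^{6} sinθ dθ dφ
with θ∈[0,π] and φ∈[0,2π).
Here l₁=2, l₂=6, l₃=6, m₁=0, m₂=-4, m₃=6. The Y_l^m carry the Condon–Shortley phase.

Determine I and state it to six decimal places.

0.000000

m-sum = 0 − 4 + 6 = 2 ≠ 0 ⇒ I = 0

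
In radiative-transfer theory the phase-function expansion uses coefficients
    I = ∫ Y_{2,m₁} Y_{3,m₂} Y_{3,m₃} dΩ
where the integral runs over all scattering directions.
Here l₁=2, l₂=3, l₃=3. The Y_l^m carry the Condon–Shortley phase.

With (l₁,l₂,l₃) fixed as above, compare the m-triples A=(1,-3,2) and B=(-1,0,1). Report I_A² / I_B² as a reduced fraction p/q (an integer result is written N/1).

25/2

l's match ⇒ only the (l;m) 3-j factors differ between A and B.
A: triangle coeff Δ(2,3,3) = 1/3780; Σ_t [0,0]: t=0:+1/48 = 1/48; (3j)²=5/84 [(2 3 3; 1 -3 2)], sign=-1
B: triangle coeff Δ(2,3,3) = 1/3780; Σ_t [1,2]: t=1:−1/8 t=2:+1/12 = -1/24; (3j)²=1/210 [(2 3 3; -1 0 1)], sign=-1
I_A²/I_B² = (5/84)/(1/210) = 25/2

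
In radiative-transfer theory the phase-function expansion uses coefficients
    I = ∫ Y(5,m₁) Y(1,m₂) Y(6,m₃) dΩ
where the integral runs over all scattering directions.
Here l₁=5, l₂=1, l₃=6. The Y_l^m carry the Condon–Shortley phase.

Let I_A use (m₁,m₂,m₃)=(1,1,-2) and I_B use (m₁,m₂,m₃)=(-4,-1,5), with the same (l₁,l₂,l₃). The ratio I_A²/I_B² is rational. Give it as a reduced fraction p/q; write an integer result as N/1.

Shared (l₁,l₂,l₃)=(5,1,6): N and (l;000)² cancel in I_A²/I_B².
A: Δ = 0!·10!·2!/13! = 1/858; Racah Σ t=0..0: t=0:+1/34560 = 1/34560; ⇒ 3j(5 1 6; 1 1 -2)² = 14/429, sgn +1
B: Δ = 0!·10!·2!/13! = 1/858; Racah Σ t=0..0: t=0:+1/725760 = 1/725760; ⇒ 3j(5 1 6; -4 -1 5)² = 5/78, sgn -1
I_A²/I_B² = (14/429)/(5/78) = 28/55

28/55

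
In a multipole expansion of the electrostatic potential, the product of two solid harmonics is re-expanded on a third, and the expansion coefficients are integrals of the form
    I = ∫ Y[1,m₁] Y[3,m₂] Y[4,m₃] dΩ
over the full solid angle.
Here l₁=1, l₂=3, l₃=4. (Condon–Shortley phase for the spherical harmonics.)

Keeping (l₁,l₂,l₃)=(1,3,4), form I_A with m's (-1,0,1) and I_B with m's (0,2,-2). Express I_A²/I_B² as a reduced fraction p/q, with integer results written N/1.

5/6

Same 1,3,4: normalisation and zero-m 3j drop out of the ratio.
A: Δ: 0! 2! 6! / 9! → 1/252; sum: t=0:+1/72 = 1/72; 3j²(1 3 4; -1 0 1) = Δ·Π!·Σ² = 5/126  (sign -1)
B: Δ: 0! 2! 6! / 9! → 1/252; sum: t=0:+1/120 = 1/120; 3j²(1 3 4; 0 2 -2) = Δ·Π!·Σ² = 1/21  (sign +1)
I_A²/I_B² = (5/126)/(1/21) = 5/6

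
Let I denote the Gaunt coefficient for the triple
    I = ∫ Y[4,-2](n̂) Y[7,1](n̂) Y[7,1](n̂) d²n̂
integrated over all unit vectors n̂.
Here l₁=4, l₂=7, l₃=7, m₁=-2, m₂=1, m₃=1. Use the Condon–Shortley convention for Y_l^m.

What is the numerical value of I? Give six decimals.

m-sum 0 ✓  L=18 even ✓  3≤7≤11 ✓
Π(2lᵢ+1) = 9×15×15 = 2025
triangle coeff Δ(4,7,7) = 1/58198140
Σ_t [0,4]: t=0:+1/17418240 t=1:−1/622080 t=2:+1/230400 t=3:−1/622080 t=4:+1/17418240 = 1/806400
(3j)²=2268/230945 [(4 7 7; 0 0 0)], sign=-1
Σ_t [2,4]: t=2:+1/1658880 t=3:−1/518400 t=4:+1/1658880 = -1/1382400
(3j)²=504/46189 [(4 7 7; -2 1 1)], sign=-1
⇒ 4πI² = 462944160/2133423721
I = (+1)√(462944160/2133423721/(4π)) = 0.13140770

0.131408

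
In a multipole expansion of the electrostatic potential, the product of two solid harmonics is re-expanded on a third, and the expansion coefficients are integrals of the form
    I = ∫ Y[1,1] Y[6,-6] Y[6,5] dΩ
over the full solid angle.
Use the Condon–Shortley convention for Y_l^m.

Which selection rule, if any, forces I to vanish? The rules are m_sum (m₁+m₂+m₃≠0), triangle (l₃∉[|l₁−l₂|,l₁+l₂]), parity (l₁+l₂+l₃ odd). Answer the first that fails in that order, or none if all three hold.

Σmᵢ = 0  ✓
l₃∈[|l₁−l₂|,l₁+l₂]=[5,7], have l₃=6  ✓
Σlᵢ = 13 ⇒ odd  ✗

parity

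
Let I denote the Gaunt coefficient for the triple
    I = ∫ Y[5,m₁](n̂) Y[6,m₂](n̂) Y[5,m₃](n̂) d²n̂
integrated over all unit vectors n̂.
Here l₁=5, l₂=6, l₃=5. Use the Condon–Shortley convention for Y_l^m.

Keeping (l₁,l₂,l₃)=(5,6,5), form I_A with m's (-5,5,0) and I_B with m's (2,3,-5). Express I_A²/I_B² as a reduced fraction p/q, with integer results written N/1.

Shared (l₁,l₂,l₃)=(5,6,5): N and (l;000)² cancel in I_A²/I_B².
A: Δ = 6!·4!·6!/17! = 1/28588560; Racah Σ t=6..6: t=6:+1/2073600 = 1/2073600; ⇒ 3j(5 6 5; -5 5 0)² = 15/884, sgn -1
B: Δ = 6!·4!·6!/17! = 1/28588560; Racah Σ t=3..3: t=3:−1/622080 = -1/622080; ⇒ 3j(5 6 5; 2 3 -5)² = 105/4862, sgn -1
I_A²/I_B² = (15/884)/(105/4862) = 11/14

11/14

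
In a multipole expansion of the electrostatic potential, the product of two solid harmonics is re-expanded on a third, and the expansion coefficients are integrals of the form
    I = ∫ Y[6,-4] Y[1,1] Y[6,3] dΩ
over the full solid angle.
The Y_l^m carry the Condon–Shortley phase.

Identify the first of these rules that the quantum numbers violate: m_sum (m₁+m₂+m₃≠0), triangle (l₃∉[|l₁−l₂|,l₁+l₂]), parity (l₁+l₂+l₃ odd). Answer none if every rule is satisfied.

azimuthal sum: -4 + 1 + 3 = 0  ✓
5 ≤ 6 ≤ 7 (triangle on l)  ✓
L = 6 + 1 + 6 = 13 (odd)  ✗

parity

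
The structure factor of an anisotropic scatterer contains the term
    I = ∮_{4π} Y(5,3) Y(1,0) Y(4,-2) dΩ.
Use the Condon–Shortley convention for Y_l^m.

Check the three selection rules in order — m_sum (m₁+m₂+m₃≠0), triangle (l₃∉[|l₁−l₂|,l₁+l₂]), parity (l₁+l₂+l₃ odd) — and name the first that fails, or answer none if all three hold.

m₁+m₂+m₃ = 3 + 0 − 2 = 1  ✗
triangle: |5−1|=4 ≤ l₃=4 ≤ 5+1=6
parity: l₁+l₂+l₃ = 10 is even

m_sum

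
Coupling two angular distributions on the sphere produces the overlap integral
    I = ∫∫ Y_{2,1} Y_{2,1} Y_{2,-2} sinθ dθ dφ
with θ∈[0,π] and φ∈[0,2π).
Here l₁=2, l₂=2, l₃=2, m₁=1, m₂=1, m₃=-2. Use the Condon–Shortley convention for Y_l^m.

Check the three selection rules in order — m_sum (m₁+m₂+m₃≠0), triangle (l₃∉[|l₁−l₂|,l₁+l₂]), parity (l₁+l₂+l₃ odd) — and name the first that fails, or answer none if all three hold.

azimuthal sum: 1 + 1 − 2 = 0  ✓
0 ≤ 2 ≤ 4 (triangle on l)  ✓
L = 2 + 2 + 2 = 6 (even)  ✓

none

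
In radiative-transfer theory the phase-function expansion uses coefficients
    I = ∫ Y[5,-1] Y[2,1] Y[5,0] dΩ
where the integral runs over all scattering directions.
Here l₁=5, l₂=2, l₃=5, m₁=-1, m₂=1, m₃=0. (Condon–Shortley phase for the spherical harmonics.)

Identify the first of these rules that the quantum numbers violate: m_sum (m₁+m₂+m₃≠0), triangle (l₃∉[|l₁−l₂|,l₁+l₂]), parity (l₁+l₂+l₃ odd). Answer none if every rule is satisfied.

none

azimuthal sum: -1 + 1 + 0 = 0  ✓
3 ≤ 5 ≤ 7 (triangle on l)  ✓
L = 5 + 2 + 5 = 12 (even)  ✓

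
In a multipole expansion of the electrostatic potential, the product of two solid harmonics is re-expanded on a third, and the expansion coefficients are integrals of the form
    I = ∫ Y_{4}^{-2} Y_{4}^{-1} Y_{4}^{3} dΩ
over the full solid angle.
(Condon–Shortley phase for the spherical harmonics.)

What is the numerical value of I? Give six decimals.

-0.063661

Rules hold: Σm=0, L=12 even, 0≤4≤8.
N = 9·9·9 = 729
Δ = 4!·4!·4!/13! = 1/450450
Racah Σ t=0..4: t=0:+1/13824 t=1:−1/216 t=2:+1/64 t=3:−1/216 t=4:+1/13824 = 5/768
⇒ 3j(4 4 4; 0 0 0)² = 18/1001, sgn +1
Racah Σ t=2..3: t=2:+1/576 t=3:−1/864 = 1/1728
⇒ 3j(4 4 4; -2 -1 3)² = 5/1287, sgn -1
4πI² = N·(3j₀)²·(3jₘ)² = 7290/143143
I = -1·√(0.0509281/4π) = -0.06366105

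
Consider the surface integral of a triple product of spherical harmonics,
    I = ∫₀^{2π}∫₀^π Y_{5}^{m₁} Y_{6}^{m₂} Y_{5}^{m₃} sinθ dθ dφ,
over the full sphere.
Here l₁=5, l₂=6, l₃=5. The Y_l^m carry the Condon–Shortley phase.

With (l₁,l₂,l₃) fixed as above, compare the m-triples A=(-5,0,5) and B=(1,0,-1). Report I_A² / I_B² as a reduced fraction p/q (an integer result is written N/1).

25/16

l's match ⇒ only the (l;m) 3-j factors differ between A and B.
A: triangle coeff Δ(5,6,5) = 1/28588560; Σ_t [6,6]: t=6:+1/12441600 = 1/12441600; (3j)²=15/9724 [(5 6 5; -5 0 5)], sign=+1
B: triangle coeff Δ(5,6,5) = 1/28588560; Σ_t [0,4]: t=0:+1/12441600 t=1:−1/86400 t=2:+1/9216 t=3:−1/7776 t=4:+1/55296 = -7/518400; (3j)²=12/12155 [(5 6 5; 1 0 -1)], sign=-1
I_A²/I_B² = (15/9724)/(12/12155) = 25/16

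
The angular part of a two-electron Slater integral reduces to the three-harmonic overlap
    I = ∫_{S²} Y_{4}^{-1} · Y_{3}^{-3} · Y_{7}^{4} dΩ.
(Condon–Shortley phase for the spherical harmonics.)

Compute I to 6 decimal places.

Checks pass: Σm=0; 14 even; l₃=7∈[1,7].
(2·4+1)(2·3+1)(2·7+1) = 945
Δ: 0! 8! 6! / 15! → 1/45045
sum: t=0:+1/20736 = 1/20736
3j²(4 3 7; 0 0 0) = Δ·Π!·Σ² = 35/1287  (sign -1)
sum: t=0:+1/518400 = 1/518400
3j²(4 3 7; -1 -3 4) = Δ·Π!·Σ² = 2/195  (sign -1)
combine: 4πI² = 945·35/1287·2/195 = 490/1859
take √, sign +1: I = 0.14482829

0.144828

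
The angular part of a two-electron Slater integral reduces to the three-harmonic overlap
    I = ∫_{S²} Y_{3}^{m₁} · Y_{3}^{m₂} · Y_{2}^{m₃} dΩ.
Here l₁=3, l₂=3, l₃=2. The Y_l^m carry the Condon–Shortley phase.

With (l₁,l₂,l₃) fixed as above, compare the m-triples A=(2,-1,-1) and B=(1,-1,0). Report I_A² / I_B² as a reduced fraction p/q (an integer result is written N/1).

Shared (l₁,l₂,l₃)=(3,3,2): N and (l;000)² cancel in I_A²/I_B².
A: Δ = 4!·2!·2!/9! = 1/3780; Racah Σ t=0..1: t=0:+1/48 t=1:−1/12 = -1/16; ⇒ 3j(3 3 2; 2 -1 -1)² = 1/28, sgn +1
B: Δ = 4!·2!·2!/9! = 1/3780; Racah Σ t=0..2: t=0:+1/96 t=1:−1/6 t=2:+1/16 = -3/32; ⇒ 3j(3 3 2; 1 -1 0)² = 3/140, sgn -1
I_A²/I_B² = (1/28)/(3/140) = 5/3

5/3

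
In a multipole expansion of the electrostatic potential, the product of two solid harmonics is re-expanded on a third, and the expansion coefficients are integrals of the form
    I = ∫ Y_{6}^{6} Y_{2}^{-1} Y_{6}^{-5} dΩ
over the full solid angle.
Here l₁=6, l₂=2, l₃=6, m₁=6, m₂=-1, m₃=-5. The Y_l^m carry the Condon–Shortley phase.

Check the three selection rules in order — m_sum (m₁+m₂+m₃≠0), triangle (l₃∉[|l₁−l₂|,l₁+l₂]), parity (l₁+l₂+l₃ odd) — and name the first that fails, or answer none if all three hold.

Σmᵢ = 0  ✓
l₃∈[|l₁−l₂|,l₁+l₂]=[4,8], have l₃=6  ✓
Σlᵢ = 14 ⇒ even  ✓

none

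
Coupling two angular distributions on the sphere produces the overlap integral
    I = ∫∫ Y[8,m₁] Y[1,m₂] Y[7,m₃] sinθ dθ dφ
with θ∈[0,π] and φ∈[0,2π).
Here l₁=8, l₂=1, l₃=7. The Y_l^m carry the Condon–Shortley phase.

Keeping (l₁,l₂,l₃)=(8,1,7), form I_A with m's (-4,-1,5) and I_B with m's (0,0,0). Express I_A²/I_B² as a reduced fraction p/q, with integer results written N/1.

3/32

Same 8,1,7: normalisation and zero-m 3j drop out of the ratio.
A: Δ: 2! 14! 0! / 17! → 1/2040; sum: t=0:+1/1916006400 = 1/1916006400; 3j²(8 1 7; -4 -1 5) = Δ·Π!·Σ² = 1/340  (sign +1)
B: Δ: 2! 14! 0! / 17! → 1/2040; sum: t=1:−1/25401600 = -1/25401600; 3j²(8 1 7; 0 0 0) = Δ·Π!·Σ² = 8/255  (sign +1)
I_A²/I_B² = (1/340)/(8/255) = 3/32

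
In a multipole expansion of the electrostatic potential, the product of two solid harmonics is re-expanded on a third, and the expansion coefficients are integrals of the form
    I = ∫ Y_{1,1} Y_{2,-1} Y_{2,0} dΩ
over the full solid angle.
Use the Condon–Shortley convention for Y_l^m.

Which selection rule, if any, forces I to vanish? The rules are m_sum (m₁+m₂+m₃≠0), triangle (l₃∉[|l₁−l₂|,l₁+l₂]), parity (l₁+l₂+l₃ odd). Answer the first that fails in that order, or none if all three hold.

parity

Σmᵢ = 0  ✓
l₃∈[|l₁−l₂|,l₁+l₂]=[1,3], have l₃=2  ✓
Σlᵢ = 5 ⇒ odd  ✗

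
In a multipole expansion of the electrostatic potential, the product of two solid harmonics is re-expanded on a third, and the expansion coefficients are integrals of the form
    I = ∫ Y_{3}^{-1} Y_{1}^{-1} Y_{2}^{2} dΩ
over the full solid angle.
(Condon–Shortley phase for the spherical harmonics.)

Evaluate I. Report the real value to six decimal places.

Rules hold: Σm=0, L=6 even, 2≤2≤4.
N = 7·3·5 = 105
Δ = 2!·4!·0!/7! = 1/105
Racah Σ t=1..1: t=1:−1/4 = -1/4
⇒ 3j(3 1 2; 0 0 0)² = 3/35, sgn -1
Racah Σ t=0..0: t=0:+1/48 = 1/48
⇒ 3j(3 1 2; -1 -1 2)² = 1/105, sgn +1
4πI² = N·(3j₀)²·(3jₘ)² = 3/35
I = -1·√(0.0857143/4π) = -0.08258890

-0.082589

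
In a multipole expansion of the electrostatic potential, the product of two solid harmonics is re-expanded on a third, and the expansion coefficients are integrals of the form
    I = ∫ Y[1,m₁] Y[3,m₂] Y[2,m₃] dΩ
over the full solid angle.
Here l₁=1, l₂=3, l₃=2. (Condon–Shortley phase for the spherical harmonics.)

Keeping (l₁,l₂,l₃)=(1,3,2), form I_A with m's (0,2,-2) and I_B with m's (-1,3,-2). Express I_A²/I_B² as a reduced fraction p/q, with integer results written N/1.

1/3

l's match ⇒ only the (l;m) 3-j factors differ between A and B.
A: triangle coeff Δ(1,3,2) = 1/105; Σ_t [1,1]: t=1:−1/24 = -1/24; (3j)²=1/21 [(1 3 2; 0 2 -2)], sign=-1
B: triangle coeff Δ(1,3,2) = 1/105; Σ_t [2,2]: t=2:+1/48 = 1/48; (3j)²=1/7 [(1 3 2; -1 3 -2)], sign=+1
I_A²/I_B² = (1/21)/(1/7) = 1/3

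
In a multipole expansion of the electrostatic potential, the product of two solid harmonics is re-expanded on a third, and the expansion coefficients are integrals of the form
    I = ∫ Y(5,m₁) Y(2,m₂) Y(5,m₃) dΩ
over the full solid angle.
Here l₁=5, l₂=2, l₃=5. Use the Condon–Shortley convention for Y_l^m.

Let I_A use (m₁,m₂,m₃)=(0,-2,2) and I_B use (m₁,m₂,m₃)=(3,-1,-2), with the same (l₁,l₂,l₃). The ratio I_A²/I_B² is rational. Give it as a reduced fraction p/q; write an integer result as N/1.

l's match ⇒ only the (l;m) 3-j factors differ between A and B.
A: triangle coeff Δ(5,2,5) = 1/38610; Σ_t [0,0]: t=0:+1/2880 = 1/2880; (3j)²=14/429 [(5 2 5; 0 -2 2)], sign=-1
B: triangle coeff Δ(5,2,5) = 1/38610; Σ_t [0,1]: t=0:+1/2880 t=1:−1/10080 = 1/4032; (3j)²=10/429 [(5 2 5; 3 -1 -2)], sign=-1
I_A²/I_B² = (14/429)/(10/429) = 7/5

7/5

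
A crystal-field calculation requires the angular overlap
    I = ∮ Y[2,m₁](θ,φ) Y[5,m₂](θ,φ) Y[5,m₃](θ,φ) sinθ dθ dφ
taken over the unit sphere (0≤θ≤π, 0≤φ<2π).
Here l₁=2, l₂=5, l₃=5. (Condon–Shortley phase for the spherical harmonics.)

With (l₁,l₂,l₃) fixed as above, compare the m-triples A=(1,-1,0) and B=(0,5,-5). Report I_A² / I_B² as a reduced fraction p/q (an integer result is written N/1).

l's match ⇒ only the (l;m) 3-j factors differ between A and B.
A: triangle coeff Δ(2,5,5) = 1/38610; Σ_t [0,1]: t=0:+1/1152 t=1:−1/1440 = 1/5760; (3j)²=1/858 [(2 5 5; 1 -1 0)], sign=-1
B: triangle coeff Δ(2,5,5) = 1/38610; Σ_t [2,2]: t=2:+1/161280 = 1/161280; (3j)²=15/286 [(2 5 5; 0 5 -5)], sign=+1
I_A²/I_B² = (1/858)/(15/286) = 1/45

1/45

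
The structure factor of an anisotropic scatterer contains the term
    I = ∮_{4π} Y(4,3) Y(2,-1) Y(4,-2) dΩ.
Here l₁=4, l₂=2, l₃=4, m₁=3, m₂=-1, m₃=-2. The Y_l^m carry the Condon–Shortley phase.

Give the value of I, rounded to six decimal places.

-0.187702

Checks pass: Σm=0; 10 even; l₃=4∈[2,6].
(2·4+1)(2·2+1)(2·4+1) = 405
Δ: 2! 6! 2! / 11! → 1/13860
sum: t=0:+1/192 t=1:−1/36 t=2:+1/192 = -5/288
3j²(4 2 4; 0 0 0) = Δ·Π!·Σ² = 20/693  (sign -1)
sum: t=0:+1/240 t=1:−1/1440 = 1/288
3j²(4 2 4; 3 -1 -2) = Δ·Π!·Σ² = 5/132  (sign +1)
combine: 4πI² = 405·20/693·5/132 = 375/847
take √, sign -1: I = -0.18770204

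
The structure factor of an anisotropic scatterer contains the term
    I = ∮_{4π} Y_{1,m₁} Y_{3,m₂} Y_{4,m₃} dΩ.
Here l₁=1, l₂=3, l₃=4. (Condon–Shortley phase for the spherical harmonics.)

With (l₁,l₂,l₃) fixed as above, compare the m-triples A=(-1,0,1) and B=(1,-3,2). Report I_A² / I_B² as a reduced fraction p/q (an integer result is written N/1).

10/1

Shared (l₁,l₂,l₃)=(1,3,4): N and (l;000)² cancel in I_A²/I_B².
A: Δ = 0!·2!·6!/9! = 1/252; Racah Σ t=0..0: t=0:+1/72 = 1/72; ⇒ 3j(1 3 4; -1 0 1)² = 5/126, sgn -1
B: Δ = 0!·2!·6!/9! = 1/252; Racah Σ t=0..0: t=0:+1/1440 = 1/1440; ⇒ 3j(1 3 4; 1 -3 2)² = 1/252, sgn +1
I_A²/I_B² = (5/126)/(1/252) = 10/1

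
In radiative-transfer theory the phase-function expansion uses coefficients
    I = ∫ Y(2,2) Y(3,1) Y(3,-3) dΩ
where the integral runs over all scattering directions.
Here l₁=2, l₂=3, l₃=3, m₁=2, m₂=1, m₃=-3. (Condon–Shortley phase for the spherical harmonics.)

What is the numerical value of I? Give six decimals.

0.132981

Checks pass: Σm=0; 8 even; l₃=3∈[1,5].
(2·2+1)(2·3+1)(2·3+1) = 245
Δ: 2! 2! 4! / 9! → 1/3780
sum: t=0:+1/24 t=1:−1/4 t=2:+1/24 = -1/6
3j²(2 3 3; 0 0 0) = Δ·Π!·Σ² = 4/105  (sign +1)
sum: t=0:+1/96 = 1/96
3j²(2 3 3; 2 1 -3) = Δ·Π!·Σ² = 1/42  (sign +1)
combine: 4πI² = 245·4/105·1/42 = 2/9
take √, sign +1: I = 0.13298076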